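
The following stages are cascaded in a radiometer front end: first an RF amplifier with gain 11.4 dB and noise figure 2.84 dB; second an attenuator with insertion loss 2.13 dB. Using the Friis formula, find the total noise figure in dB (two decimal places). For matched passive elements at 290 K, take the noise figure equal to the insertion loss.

Convert to linear (a loss of L dB is a gain of −L dB): F_i = 10^(NF_i/10), G_i = 10^(G_i,dB/10)
  Stage 1: F_1 = 10^(2.84/10) = 1.923, G_1 = 10^(11.4/10) = 13.80
  Stage 2: F_2 = 10^(2.13/10) = 1.633, G_2 = 10^(−2.13/10) = 0.6124
Friis cascade:
  F = 1.923 + (1.633 − 1)/13.80 = 1.969
NF = 10 log₁₀(1.969) = 2.94 dB

2.94 dB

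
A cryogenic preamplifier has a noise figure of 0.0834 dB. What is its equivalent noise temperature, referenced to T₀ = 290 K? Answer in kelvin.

5.62 K

F = 10^(0.0834/10) = 1.01939
T_e = (F − 1)·T₀ = (1.01939 − 1) × 290 = 5.62 K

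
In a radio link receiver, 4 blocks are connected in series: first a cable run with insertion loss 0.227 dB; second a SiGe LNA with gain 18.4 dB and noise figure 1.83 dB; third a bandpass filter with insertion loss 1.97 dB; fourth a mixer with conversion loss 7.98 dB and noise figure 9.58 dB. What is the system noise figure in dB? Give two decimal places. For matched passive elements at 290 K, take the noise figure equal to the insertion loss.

Convert to linear (a loss of L dB is a gain of −L dB): F_i = 10^(NF_i/10), G_i = 10^(G_i,dB/10)
  Stage 1: F_1 = 10^(0.227/10) = 1.054, G_1 = 10^(−0.227/10) = 0.9491
  Stage 2: F_2 = 10^(1.83/10) = 1.524, G_2 = 10^(18.4/10) = 69.18
  Stage 3: F_3 = 10^(1.97/10) = 1.574, G_3 = 10^(−1.97/10) = 0.6353
  Stage 4: F_4 = 10^(9.58/10) = 9.078, G_4 = 10^(−7.98/10) = 0.1592
Friis cascade:
  F = 1.054 + (1.524 − 1)/0.9491 + (1.574 − 1)/65.66 + (9.078 − 1)/41.72 = 1.808
NF = 10 log₁₀(1.808) = 2.57 dB

2.57 dB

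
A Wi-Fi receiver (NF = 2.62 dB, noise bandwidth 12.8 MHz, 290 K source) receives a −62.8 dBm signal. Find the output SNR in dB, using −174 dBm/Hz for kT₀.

Noise floor: N = −174 + 10 log₁₀(B) + NF
10 log₁₀(1.28×10⁷) = 71.07 dB
N = −174 + 71.07 + 2.62 = −100.31 dBm
SNR = P_sig − N = −62.8 − (−100.31) = 37.51 dB → 37.5 dB

37.5 dB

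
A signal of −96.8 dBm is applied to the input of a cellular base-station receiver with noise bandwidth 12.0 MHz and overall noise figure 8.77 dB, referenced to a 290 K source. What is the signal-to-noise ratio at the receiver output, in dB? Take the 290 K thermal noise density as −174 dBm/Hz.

−2.4 dB

Noise floor: N = −174 + 10 log₁₀(B) + NF
10 log₁₀(1.20×10⁷) = 70.79 dB
N = −174 + 70.79 + 8.77 = −94.44 dBm
SNR = P_sig − N = −96.8 − (−94.44) = −2.36 dB → −2.4 dB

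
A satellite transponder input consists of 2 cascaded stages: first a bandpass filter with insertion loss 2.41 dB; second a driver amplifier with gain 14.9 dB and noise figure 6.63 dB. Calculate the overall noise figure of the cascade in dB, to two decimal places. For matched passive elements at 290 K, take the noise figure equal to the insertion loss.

9.04 dB

Convert to linear (a loss of L dB is a gain of −L dB): F_i = 10^(NF_i/10), G_i = 10^(G_i,dB/10)
  Stage 1: F_1 = 10^(2.41/10) = 1.742, G_1 = 10^(−2.41/10) = 0.5741
  Stage 2: F_2 = 10^(6.63/10) = 4.603, G_2 = 10^(14.9/10) = 30.90
Friis cascade:
  F = 1.742 + (4.603 − 1)/0.5741 = 8.017
NF = 10 log₁₀(8.017) = 9.04 dB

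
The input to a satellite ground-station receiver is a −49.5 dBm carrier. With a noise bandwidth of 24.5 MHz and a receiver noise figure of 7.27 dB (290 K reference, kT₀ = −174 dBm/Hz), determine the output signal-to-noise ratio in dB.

43.3 dB

Noise floor: N = −174 + 10 log₁₀(B) + NF
10 log₁₀(2.45×10⁷) = 73.89 dB
N = −174 + 73.89 + 7.27 = −92.84 dBm
SNR = P_sig − N = −49.5 − (−92.84) = 43.34 dB → 43.3 dB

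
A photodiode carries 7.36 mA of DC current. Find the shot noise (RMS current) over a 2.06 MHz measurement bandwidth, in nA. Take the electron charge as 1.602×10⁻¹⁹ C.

69.7 nA

I_n = √(2qI·B)
2qI·B = 2 × 1.602×10⁻¹⁹ × 7.36×10⁻³ × 2.06×10⁶ = 4.86×10⁻¹⁵ A²
I_n = √(4.86×10⁻¹⁵) = 6.97×10⁻⁸ A = 69.7 nA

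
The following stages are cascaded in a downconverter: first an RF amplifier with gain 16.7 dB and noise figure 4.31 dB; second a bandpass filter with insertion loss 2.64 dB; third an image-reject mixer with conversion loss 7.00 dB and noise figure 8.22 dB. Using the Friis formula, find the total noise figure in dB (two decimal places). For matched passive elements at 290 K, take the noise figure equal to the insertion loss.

Convert to linear (a loss of L dB is a gain of −L dB): F_i = 10^(NF_i/10), G_i = 10^(G_i,dB/10)
  Stage 1: F_1 = 10^(4.31/10) = 2.698, G_1 = 10^(16.7/10) = 46.77
  Stage 2: F_2 = 10^(2.64/10) = 1.837, G_2 = 10^(−2.64/10) = 0.5445
  Stage 3: F_3 = 10^(8.22/10) = 6.637, G_3 = 10^(−7.00/10) = 0.1995
Friis cascade:
  F = 2.698 + (1.837 − 1)/46.77 + (6.637 − 1)/25.47 = 2.937
NF = 10 log₁₀(2.937) = 4.68 dB

4.68 dB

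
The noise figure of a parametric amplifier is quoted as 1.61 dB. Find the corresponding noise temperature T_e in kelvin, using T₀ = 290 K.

130 K

F = 10^(1.61/10) = 1.44877
T_e = (F − 1)·T₀ = (1.44877 − 1) × 290 = 130 K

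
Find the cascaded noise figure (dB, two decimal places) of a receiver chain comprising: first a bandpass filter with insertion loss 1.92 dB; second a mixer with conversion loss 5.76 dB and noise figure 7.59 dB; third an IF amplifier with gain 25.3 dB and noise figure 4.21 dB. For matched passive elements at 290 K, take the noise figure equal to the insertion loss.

12.68 dB

Convert to linear (a loss of L dB is a gain of −L dB): F_i = 10^(NF_i/10), G_i = 10^(G_i,dB/10)
  Stage 1: F_1 = 10^(1.92/10) = 1.556, G_1 = 10^(−1.92/10) = 0.6427
  Stage 2: F_2 = 10^(7.59/10) = 5.741, G_2 = 10^(−5.76/10) = 0.2655
  Stage 3: F_3 = 10^(4.21/10) = 2.636, G_3 = 10^(25.3/10) = 338.8
Friis cascade:
  F = 1.556 + (5.741 − 1)/0.6427 + (2.636 − 1)/0.1706 = 18.52
NF = 10 log₁₀(18.52) = 12.68 dB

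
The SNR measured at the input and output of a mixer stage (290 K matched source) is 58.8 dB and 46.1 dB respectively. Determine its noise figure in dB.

12.7 dB

NF (dB) = SNR_in(dB) − SNR_out(dB) when the source is at T₀
NF = 58.8 − 46.1 = 12.7 dB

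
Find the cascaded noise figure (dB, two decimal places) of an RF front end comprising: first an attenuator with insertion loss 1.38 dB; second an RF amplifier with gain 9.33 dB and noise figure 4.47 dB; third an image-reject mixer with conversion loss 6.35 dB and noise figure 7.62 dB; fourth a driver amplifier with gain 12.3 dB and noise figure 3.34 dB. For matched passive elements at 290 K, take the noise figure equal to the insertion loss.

Convert to linear (a loss of L dB is a gain of −L dB): F_i = 10^(NF_i/10), G_i = 10^(G_i,dB/10)
  Stage 1: F_1 = 10^(1.38/10) = 1.374, G_1 = 10^(−1.38/10) = 0.7278
  Stage 2: F_2 = 10^(4.47/10) = 2.799, G_2 = 10^(9.33/10) = 8.570
  Stage 3: F_3 = 10^(7.62/10) = 5.781, G_3 = 10^(−6.35/10) = 0.2317
  Stage 4: F_4 = 10^(3.34/10) = 2.158, G_4 = 10^(12.3/10) = 16.98
Friis cascade:
  F = 1.374 + (2.799 − 1)/0.7278 + (5.781 − 1)/6.237 + (2.158 − 1)/1.445 = 5.413
NF = 10 log₁₀(5.413) = 7.33 dB

7.33 dB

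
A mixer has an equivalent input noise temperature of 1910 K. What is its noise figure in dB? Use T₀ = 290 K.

8.80 dB

F = 1 + T_e/T₀ = 1 + 1910/290 = 7.58621
NF = 10 log₁₀(7.58621) = 8.80 dB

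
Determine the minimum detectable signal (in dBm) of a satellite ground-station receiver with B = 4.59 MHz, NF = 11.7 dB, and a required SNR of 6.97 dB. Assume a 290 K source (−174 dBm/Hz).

−88.7 dBm

Sensitivity = −174 + 10 log₁₀(B) + NF + SNR_min
= −174 + 66.62 + 11.7 + 6.97
= −88.71 dBm → −88.7 dBm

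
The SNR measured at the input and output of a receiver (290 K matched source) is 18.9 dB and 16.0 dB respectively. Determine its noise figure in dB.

NF (dB) = SNR_in(dB) − SNR_out(dB) when the source is at T₀
NF = 18.9 − 16.0 = 2.9 dB

2.9 dB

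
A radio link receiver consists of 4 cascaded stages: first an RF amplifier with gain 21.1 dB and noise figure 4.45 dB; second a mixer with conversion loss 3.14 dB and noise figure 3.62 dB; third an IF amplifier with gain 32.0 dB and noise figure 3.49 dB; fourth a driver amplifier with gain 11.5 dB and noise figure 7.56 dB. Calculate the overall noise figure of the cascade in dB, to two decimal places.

Convert to linear (a loss of L dB is a gain of −L dB): F_i = 10^(NF_i/10), G_i = 10^(G_i,dB/10)
  Stage 1: F_1 = 10^(4.45/10) = 2.786, G_1 = 10^(21.1/10) = 128.8
  Stage 2: F_2 = 10^(3.62/10) = 2.301, G_2 = 10^(−3.14/10) = 0.4853
  Stage 3: F_3 = 10^(3.49/10) = 2.234, G_3 = 10^(32.0/10) = 1585
  Stage 4: F_4 = 10^(7.56/10) = 5.702, G_4 = 10^(11.5/10) = 14.13
Friis cascade:
  F = 2.786 + (2.301 − 1)/128.8 + (2.234 − 1)/62.52 + (5.702 − 1)/9.908×10⁴ = 2.816
NF = 10 log₁₀(2.816) = 4.50 dB

4.50 dB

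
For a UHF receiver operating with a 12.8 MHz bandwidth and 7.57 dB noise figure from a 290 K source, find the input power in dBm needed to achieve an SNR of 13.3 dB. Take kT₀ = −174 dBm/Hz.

−82.1 dBm

Sensitivity = −174 + 10 log₁₀(B) + NF + SNR_min
= −174 + 71.07 + 7.57 + 13.3
= −82.06 dBm → −82.1 dBm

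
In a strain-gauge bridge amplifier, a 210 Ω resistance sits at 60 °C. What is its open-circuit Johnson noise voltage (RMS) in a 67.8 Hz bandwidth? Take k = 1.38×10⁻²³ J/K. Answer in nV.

T = 60 °C + 273.15 = 333.15 K
V_n = √(4kTRB)
4kTRB = 4 × 1.38×10⁻²³ × 333.15 × 2.10×10² × 6.78×10¹ = 2.62×10⁻¹⁶ V²
V_n = √(2.62×10⁻¹⁶) = 1.62×10⁻⁸ V = 16.2 nV

16.2 nV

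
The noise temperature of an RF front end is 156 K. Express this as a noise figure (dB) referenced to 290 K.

F = 1 + T_e/T₀ = 1 + 156/290 = 1.53793
NF = 10 log₁₀(1.53793) = 1.87 dB

1.87 dB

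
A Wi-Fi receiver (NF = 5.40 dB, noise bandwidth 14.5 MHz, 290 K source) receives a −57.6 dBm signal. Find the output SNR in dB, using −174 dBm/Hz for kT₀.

Noise floor: N = −174 + 10 log₁₀(B) + NF
10 log₁₀(1.45×10⁷) = 71.61 dB
N = −174 + 71.61 + 5.40 = −96.99 dBm
SNR = P_sig − N = −57.6 − (−96.99) = 39.39 dB → 39.4 dB

39.4 dB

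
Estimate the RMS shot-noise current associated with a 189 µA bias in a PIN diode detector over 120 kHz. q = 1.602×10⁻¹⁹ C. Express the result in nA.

2.70 nA

I_n = √(2qI·B)
2qI·B = 2 × 1.602×10⁻¹⁹ × 1.89×10⁻⁴ × 1.20×10⁵ = 7.27×10⁻¹⁸ A²
I_n = √(7.27×10⁻¹⁸) = 2.70×10⁻⁹ A = 2.70 nA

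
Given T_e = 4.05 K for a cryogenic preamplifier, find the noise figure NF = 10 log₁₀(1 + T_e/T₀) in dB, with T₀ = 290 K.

0.060 dB

F = 1 + T_e/T₀ = 1 + 4.05/290 = 1.01397
NF = 10 log₁₀(1.01397) = 0.060 dB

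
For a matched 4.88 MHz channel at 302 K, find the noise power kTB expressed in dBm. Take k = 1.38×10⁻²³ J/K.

−106.9 dBm

P_n = kTB = 1.38×10⁻²³ × 302 × 4.88×10⁶ = 2.03×10⁻¹⁴ W
In dBm: 10 log₁₀(2.03×10⁻¹⁴ / 10⁻³) = −106.9 dBm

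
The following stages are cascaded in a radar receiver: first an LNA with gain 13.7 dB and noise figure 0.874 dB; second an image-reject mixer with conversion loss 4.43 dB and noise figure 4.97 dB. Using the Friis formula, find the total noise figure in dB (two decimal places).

Convert to linear (a loss of L dB is a gain of −L dB): F_i = 10^(NF_i/10), G_i = 10^(G_i,dB/10)
  Stage 1: F_1 = 10^(0.874/10) = 1.223, G_1 = 10^(13.7/10) = 23.44
  Stage 2: F_2 = 10^(4.97/10) = 3.141, G_2 = 10^(−4.43/10) = 0.3606
Friis cascade:
  F = 1.223 + (3.141 − 1)/23.44 = 1.314
NF = 10 log₁₀(1.314) = 1.19 dB

1.19 dB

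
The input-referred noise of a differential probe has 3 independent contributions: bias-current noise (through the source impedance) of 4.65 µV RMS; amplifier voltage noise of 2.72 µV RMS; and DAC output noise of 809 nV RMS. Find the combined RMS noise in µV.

Uncorrelated sources add in power (mean-square): V_tot = √(ΣV_i²)
V_tot = √[(4.65×10⁻⁶)² + (2.72×10⁻⁶)² + (8.09×10⁻⁷)²] = 5.45×10⁻⁶ V = 5.45 µV

5.45 µV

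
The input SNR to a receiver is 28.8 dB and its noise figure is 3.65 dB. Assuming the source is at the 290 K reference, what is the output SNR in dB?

25.15 dB

By definition F = SNR_in/SNR_out, so in dB: SNR_out = SNR_in − NF
SNR_out = 28.8 − 3.65 = 25.15 dB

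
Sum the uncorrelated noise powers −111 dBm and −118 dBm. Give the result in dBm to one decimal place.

−110.2 dBm

Convert to linear, add, convert back:
P₁ = 7.94×10⁻¹⁵ W, P₂ = 1.58×10⁻¹⁵ W
P_tot = 9.53×10⁻¹⁵ W → 10 log₁₀(P_tot / 10⁻³) = −110.2 dBm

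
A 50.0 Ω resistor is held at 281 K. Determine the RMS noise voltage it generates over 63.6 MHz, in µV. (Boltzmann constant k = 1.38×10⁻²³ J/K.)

7.02 µV

V_n = √(4kTRB)
4kTRB = 4 × 1.38×10⁻²³ × 281 × 5.00×10¹ × 6.36×10⁷ = 4.93×10⁻¹¹ V²
V_n = √(4.93×10⁻¹¹) = 7.02×10⁻⁶ V = 7.02 µV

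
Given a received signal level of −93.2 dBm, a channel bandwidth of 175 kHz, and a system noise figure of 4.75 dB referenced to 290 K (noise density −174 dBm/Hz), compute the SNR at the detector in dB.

Noise floor: N = −174 + 10 log₁₀(B) + NF
10 log₁₀(1.75×10⁵) = 52.43 dB
N = −174 + 52.43 + 4.75 = −116.82 dBm
SNR = P_sig − N = −93.2 − (−116.82) = 23.62 dB → 23.6 dB

23.6 dB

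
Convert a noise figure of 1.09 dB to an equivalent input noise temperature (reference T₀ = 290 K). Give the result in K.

F = 10^(1.09/10) = 1.28529
T_e = (F − 1)·T₀ = (1.28529 − 1) × 290 = 82.7 K

82.7 K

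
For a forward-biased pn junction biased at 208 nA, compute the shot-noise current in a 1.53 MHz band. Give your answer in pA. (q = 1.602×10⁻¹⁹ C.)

319 pA

I_n = √(2qI·B)
2qI·B = 2 × 1.602×10⁻¹⁹ × 2.08×10⁻⁷ × 1.53×10⁶ = 1.02×10⁻¹⁹ A²
I_n = √(1.02×10⁻¹⁹) = 3.19×10⁻¹⁰ A = 319 pA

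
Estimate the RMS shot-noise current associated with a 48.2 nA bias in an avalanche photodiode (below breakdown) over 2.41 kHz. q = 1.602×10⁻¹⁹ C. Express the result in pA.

I_n = √(2qI·B)
2qI·B = 2 × 1.602×10⁻¹⁹ × 4.82×10⁻⁸ × 2.41×10³ = 3.72×10⁻²³ A²
I_n = √(3.72×10⁻²³) = 6.10×10⁻¹² A = 6.10 pA

6.10 pA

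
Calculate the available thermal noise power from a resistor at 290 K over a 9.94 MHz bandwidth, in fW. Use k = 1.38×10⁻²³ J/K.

P_n = kTB = 1.38×10⁻²³ × 290 × 9.94×10⁶ = 3.98×10⁻¹⁴ W = 39.8 fW

39.8 fW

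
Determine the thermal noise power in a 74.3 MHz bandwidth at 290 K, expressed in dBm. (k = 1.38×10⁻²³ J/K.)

P_n = kTB = 1.38×10⁻²³ × 290 × 7.43×10⁷ = 2.97×10⁻¹³ W
In dBm: 10 log₁₀(2.97×10⁻¹³ / 10⁻³) = −95.3 dBm

−95.3 dBm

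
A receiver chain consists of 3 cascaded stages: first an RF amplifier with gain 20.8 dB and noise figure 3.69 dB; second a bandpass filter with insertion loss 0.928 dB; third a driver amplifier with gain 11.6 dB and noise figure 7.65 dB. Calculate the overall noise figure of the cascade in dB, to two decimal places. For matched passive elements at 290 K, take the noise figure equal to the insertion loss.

3.78 dB

Convert to linear (a loss of L dB is a gain of −L dB): F_i = 10^(NF_i/10), G_i = 10^(G_i,dB/10)
  Stage 1: F_1 = 10^(3.69/10) = 2.339, G_1 = 10^(20.8/10) = 120.2
  Stage 2: F_2 = 10^(0.928/10) = 1.238, G_2 = 10^(−0.928/10) = 0.8076
  Stage 3: F_3 = 10^(7.65/10) = 5.821, G_3 = 10^(11.6/10) = 14.45
Friis cascade:
  F = 2.339 + (1.238 − 1)/120.2 + (5.821 − 1)/97.10 = 2.390
NF = 10 log₁₀(2.390) = 3.78 dB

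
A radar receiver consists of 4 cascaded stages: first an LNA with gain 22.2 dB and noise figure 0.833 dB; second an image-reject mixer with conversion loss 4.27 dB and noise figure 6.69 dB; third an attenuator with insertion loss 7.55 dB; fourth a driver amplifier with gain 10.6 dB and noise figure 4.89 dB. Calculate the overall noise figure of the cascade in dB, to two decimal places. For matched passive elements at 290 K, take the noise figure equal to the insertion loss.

1.76 dB

Convert to linear (a loss of L dB is a gain of −L dB): F_i = 10^(NF_i/10), G_i = 10^(G_i,dB/10)
  Stage 1: F_1 = 10^(0.833/10) = 1.211, G_1 = 10^(22.2/10) = 166.0
  Stage 2: F_2 = 10^(6.69/10) = 4.667, G_2 = 10^(−4.27/10) = 0.3741
  Stage 3: F_3 = 10^(7.55/10) = 5.689, G_3 = 10^(−7.55/10) = 0.1758
  Stage 4: F_4 = 10^(4.89/10) = 3.083, G_4 = 10^(10.6/10) = 11.48
Friis cascade:
  F = 1.211 + (4.667 − 1)/166.0 + (5.689 − 1)/62.09 + (3.083 − 1)/10.91 = 1.500
NF = 10 log₁₀(1.500) = 1.76 dB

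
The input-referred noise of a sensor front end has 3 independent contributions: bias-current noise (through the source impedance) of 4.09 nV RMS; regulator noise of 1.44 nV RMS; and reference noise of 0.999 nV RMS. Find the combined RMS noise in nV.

4.45 nV

Uncorrelated sources add in power (mean-square): V_tot = √(ΣV_i²)
V_tot = √[(4.09×10⁻⁹)² + (1.44×10⁻⁹)² + (9.99×10⁻¹⁰)²] = 4.45×10⁻⁹ V = 4.45 nV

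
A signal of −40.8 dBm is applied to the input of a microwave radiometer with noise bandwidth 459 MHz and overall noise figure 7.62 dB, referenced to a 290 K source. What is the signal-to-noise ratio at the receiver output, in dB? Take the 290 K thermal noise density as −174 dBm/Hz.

Noise floor: N = −174 + 10 log₁₀(B) + NF
10 log₁₀(4.59×10⁸) = 86.62 dB
N = −174 + 86.62 + 7.62 = −79.76 dBm
SNR = P_sig − N = −40.8 − (−79.76) = 38.96 dB → 39.0 dB

39.0 dB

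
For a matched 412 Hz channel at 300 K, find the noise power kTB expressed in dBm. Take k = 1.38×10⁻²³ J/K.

P_n = kTB = 1.38×10⁻²³ × 300 × 4.12×10² = 1.71×10⁻¹⁸ W
In dBm: 10 log₁₀(1.71×10⁻¹⁸ / 10⁻³) = −147.7 dBm

−147.7 dBm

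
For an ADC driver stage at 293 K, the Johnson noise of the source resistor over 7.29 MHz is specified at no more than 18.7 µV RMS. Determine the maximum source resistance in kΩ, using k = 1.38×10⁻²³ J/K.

Johnson–Nyquist: V_n = √(4kTRB) ⇒ R = V_n² / (4kTB)
4kTB = 4 × 1.38×10⁻²³ × 293 × 7.29×10⁶ = 1.18×10⁻¹³
R = (1.87×10⁻⁵)² / 1.18×10⁻¹³ = 2.97×10³ Ω = 2.97 kΩ

2.97 kΩ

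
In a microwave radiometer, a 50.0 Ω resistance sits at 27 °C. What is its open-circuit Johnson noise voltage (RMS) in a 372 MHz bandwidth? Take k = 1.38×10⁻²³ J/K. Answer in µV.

17.6 µV

T = 27 °C + 273.15 = 300.15 K
V_n = √(4kTRB)
4kTRB = 4 × 1.38×10⁻²³ × 300.15 × 5.00×10¹ × 3.72×10⁸ = 3.08×10⁻¹⁰ V²
V_n = √(3.08×10⁻¹⁰) = 1.76×10⁻⁵ V = 17.6 µV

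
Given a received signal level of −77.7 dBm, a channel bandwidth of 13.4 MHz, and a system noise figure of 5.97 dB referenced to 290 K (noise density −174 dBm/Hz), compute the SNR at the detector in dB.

19.1 dB

Noise floor: N = −174 + 10 log₁₀(B) + NF
10 log₁₀(1.34×10⁷) = 71.27 dB
N = −174 + 71.27 + 5.97 = −96.76 dBm
SNR = P_sig − N = −77.7 − (−96.76) = 19.06 dB → 19.1 dB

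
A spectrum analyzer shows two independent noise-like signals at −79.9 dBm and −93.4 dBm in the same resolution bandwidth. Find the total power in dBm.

Convert to linear, add, convert back:
P₁ = 1.02×10⁻¹¹ W, P₂ = 4.57×10⁻¹³ W
P_tot = 1.07×10⁻¹¹ W → 10 log₁₀(P_tot / 10⁻³) = −79.7 dBm

−79.7 dBm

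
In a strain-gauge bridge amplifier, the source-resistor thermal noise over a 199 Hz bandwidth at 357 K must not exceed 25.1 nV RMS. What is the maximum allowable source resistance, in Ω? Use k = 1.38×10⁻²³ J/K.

161 Ω

Johnson–Nyquist: V_n = √(4kTRB) ⇒ R = V_n² / (4kTB)
4kTB = 4 × 1.38×10⁻²³ × 357 × 1.99×10² = 3.92×10⁻¹⁸
R = (2.51×10⁻⁸)² / 3.92×10⁻¹⁸ = 1.61×10² Ω = 161 Ω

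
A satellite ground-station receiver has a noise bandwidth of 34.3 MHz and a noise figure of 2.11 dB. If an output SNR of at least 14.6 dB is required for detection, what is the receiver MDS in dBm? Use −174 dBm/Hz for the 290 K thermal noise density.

Sensitivity = −174 + 10 log₁₀(B) + NF + SNR_min
= −174 + 75.35 + 2.11 + 14.6
= −81.94 dBm → −81.9 dBm

−81.9 dBm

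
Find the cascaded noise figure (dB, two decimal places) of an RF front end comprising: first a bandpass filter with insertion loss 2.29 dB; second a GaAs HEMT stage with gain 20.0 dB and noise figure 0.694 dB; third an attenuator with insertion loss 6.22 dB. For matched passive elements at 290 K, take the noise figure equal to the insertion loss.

3.10 dB

Convert to linear (a loss of L dB is a gain of −L dB): F_i = 10^(NF_i/10), G_i = 10^(G_i,dB/10)
  Stage 1: F_1 = 10^(2.29/10) = 1.694, G_1 = 10^(−2.29/10) = 0.5902
  Stage 2: F_2 = 10^(0.694/10) = 1.173, G_2 = 10^(20.0/10) = 100.0
  Stage 3: F_3 = 10^(6.22/10) = 4.188, G_3 = 10^(−6.22/10) = 0.2388
Friis cascade:
  F = 1.694 + (1.173 − 1)/0.5902 + (4.188 − 1)/59.02 = 2.042
NF = 10 log₁₀(2.042) = 3.10 dB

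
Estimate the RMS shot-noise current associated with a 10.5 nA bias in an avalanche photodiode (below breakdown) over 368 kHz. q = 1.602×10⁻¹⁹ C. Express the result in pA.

35.2 pA

I_n = √(2qI·B)
2qI·B = 2 × 1.602×10⁻¹⁹ × 1.05×10⁻⁸ × 3.68×10⁵ = 1.24×10⁻²¹ A²
I_n = √(1.24×10⁻²¹) = 3.52×10⁻¹¹ A = 35.2 pA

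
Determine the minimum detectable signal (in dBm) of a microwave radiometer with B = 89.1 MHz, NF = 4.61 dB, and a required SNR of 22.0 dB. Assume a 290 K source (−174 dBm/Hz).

Sensitivity = −174 + 10 log₁₀(B) + NF + SNR_min
= −174 + 79.5 + 4.61 + 22.0
= −67.89 dBm → −67.9 dBm

−67.9 dBm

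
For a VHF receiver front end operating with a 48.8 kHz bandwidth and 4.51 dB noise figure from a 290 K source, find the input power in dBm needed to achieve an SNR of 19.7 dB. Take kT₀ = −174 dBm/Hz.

−102.9 dBm

Sensitivity = −174 + 10 log₁₀(B) + NF + SNR_min
= −174 + 46.88 + 4.51 + 19.7
= −102.91 dBm → −102.9 dBm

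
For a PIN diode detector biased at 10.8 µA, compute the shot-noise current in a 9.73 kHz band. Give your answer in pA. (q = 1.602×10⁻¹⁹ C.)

I_n = √(2qI·B)
2qI·B = 2 × 1.602×10⁻¹⁹ × 1.08×10⁻⁵ × 9.73×10³ = 3.37×10⁻²⁰ A²
I_n = √(3.37×10⁻²⁰) = 1.83×10⁻¹⁰ A = 183 pA

183 pA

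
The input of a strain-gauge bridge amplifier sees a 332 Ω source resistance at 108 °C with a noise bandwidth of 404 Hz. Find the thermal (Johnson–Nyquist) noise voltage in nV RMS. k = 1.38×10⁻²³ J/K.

T = 108 °C + 273.15 = 381.15 K
V_n = √(4kTRB)
4kTRB = 4 × 1.38×10⁻²³ × 381.15 × 3.32×10² × 4.04×10² = 2.82×10⁻¹⁵ V²
V_n = √(2.82×10⁻¹⁵) = 5.31×10⁻⁸ V = 53.1 nV

53.1 nV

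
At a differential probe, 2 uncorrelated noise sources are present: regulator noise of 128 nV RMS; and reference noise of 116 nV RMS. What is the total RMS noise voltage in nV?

Uncorrelated sources add in power (mean-square): V_tot = √(ΣV_i²)
V_tot = √[(1.28×10⁻⁷)² + (1.16×10⁻⁷)²] = 1.73×10⁻⁷ V = 173 nV

173 nV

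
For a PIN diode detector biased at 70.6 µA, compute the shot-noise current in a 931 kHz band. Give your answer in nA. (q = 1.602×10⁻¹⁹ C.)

I_n = √(2qI·B)
2qI·B = 2 × 1.602×10⁻¹⁹ × 7.06×10⁻⁵ × 9.31×10⁵ = 2.11×10⁻¹⁷ A²
I_n = √(2.11×10⁻¹⁷) = 4.59×10⁻⁹ A = 4.59 nA

4.59 nA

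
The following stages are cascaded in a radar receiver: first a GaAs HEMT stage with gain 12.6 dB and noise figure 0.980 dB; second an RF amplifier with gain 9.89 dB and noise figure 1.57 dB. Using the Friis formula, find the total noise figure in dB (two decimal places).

Convert to linear (a loss of L dB is a gain of −L dB): F_i = 10^(NF_i/10), G_i = 10^(G_i,dB/10)
  Stage 1: F_1 = 10^(0.980/10) = 1.253, G_1 = 10^(12.6/10) = 18.20
  Stage 2: F_2 = 10^(1.57/10) = 1.435, G_2 = 10^(9.89/10) = 9.750
Friis cascade:
  F = 1.253 + (1.435 − 1)/18.20 = 1.277
NF = 10 log₁₀(1.277) = 1.06 dB

1.06 dB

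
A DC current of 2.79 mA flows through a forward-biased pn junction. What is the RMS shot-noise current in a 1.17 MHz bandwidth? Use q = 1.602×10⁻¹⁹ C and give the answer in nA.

32.3 nA

I_n = √(2qI·B)
2qI·B = 2 × 1.602×10⁻¹⁹ × 2.79×10⁻³ × 1.17×10⁶ = 1.05×10⁻¹⁵ A²
I_n = √(1.05×10⁻¹⁵) = 3.23×10⁻⁸ A = 32.3 nA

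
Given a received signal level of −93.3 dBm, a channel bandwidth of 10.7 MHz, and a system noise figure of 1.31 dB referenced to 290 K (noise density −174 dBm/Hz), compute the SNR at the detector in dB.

Noise floor: N = −174 + 10 log₁₀(B) + NF
10 log₁₀(1.07×10⁷) = 70.29 dB
N = −174 + 70.29 + 1.31 = −102.40 dBm
SNR = P_sig − N = −93.3 − (−102.40) = 9.10 dB → 9.1 dB

9.1 dB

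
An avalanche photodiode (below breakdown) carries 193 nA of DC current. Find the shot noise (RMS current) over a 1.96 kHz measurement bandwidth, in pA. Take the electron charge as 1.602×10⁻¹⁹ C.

11.0 pA

I_n = √(2qI·B)
2qI·B = 2 × 1.602×10⁻¹⁹ × 1.93×10⁻⁷ × 1.96×10³ = 1.21×10⁻²² A²
I_n = √(1.21×10⁻²²) = 1.10×10⁻¹¹ A = 11.0 pA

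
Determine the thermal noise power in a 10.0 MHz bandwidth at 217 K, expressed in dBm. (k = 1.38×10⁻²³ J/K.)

−105.2 dBm

P_n = kTB = 1.38×10⁻²³ × 217 × 1.00×10⁷ = 2.99×10⁻¹⁴ W
In dBm: 10 log₁₀(2.99×10⁻¹⁴ / 10⁻³) = −105.2 dBm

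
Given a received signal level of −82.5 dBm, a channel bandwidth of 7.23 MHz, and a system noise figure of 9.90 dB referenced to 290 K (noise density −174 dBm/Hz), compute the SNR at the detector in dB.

13.0 dB

Noise floor: N = −174 + 10 log₁₀(B) + NF
10 log₁₀(7.23×10⁶) = 68.59 dB
N = −174 + 68.59 + 9.90 = −95.51 dBm
SNR = P_sig − N = −82.5 − (−95.51) = 13.01 dB → 13.0 dB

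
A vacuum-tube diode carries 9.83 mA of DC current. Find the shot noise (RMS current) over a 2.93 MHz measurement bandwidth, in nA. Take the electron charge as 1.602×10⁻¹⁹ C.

I_n = √(2qI·B)
2qI·B = 2 × 1.602×10⁻¹⁹ × 9.83×10⁻³ × 2.93×10⁶ = 9.23×10⁻¹⁵ A²
I_n = √(9.23×10⁻¹⁵) = 9.61×10⁻⁸ A = 96.1 nA

96.1 nA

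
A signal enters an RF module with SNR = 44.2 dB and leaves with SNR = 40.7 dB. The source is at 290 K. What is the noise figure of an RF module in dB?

3.5 dB

NF (dB) = SNR_in(dB) − SNR_out(dB) when the source is at T₀
NF = 44.2 − 40.7 = 3.5 dB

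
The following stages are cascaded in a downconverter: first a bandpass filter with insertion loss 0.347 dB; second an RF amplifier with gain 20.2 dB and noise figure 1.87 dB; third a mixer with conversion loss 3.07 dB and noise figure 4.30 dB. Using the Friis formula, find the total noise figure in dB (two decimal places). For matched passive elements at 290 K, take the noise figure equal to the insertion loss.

2.26 dB

Convert to linear (a loss of L dB is a gain of −L dB): F_i = 10^(NF_i/10), G_i = 10^(G_i,dB/10)
  Stage 1: F_1 = 10^(0.347/10) = 1.083, G_1 = 10^(−0.347/10) = 0.9232
  Stage 2: F_2 = 10^(1.87/10) = 1.538, G_2 = 10^(20.2/10) = 104.7
  Stage 3: F_3 = 10^(4.30/10) = 2.692, G_3 = 10^(−3.07/10) = 0.4932
Friis cascade:
  F = 1.083 + (1.538 − 1)/0.9232 + (2.692 − 1)/96.67 = 1.684
NF = 10 log₁₀(1.684) = 2.26 dB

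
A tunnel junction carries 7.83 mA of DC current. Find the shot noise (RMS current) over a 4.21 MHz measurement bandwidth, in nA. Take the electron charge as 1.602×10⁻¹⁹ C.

I_n = √(2qI·B)
2qI·B = 2 × 1.602×10⁻¹⁹ × 7.83×10⁻³ × 4.21×10⁶ = 1.06×10⁻¹⁴ A²
I_n = √(1.06×10⁻¹⁴) = 1.03×10⁻⁷ A = 103 nA

103 nA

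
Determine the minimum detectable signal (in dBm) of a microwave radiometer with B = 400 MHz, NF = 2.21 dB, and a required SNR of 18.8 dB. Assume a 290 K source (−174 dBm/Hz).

Sensitivity = −174 + 10 log₁₀(B) + NF + SNR_min
= −174 + 86.02 + 2.21 + 18.8
= −66.97 dBm → −67.0 dBm

−67.0 dBm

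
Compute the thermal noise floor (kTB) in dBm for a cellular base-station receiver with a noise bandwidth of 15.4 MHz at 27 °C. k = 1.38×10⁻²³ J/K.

−102.0 dBm

T = 27 °C + 273.15 = 300.15 K
P_n = kTB = 1.38×10⁻²³ × 300.15 × 1.54×10⁷ = 6.38×10⁻¹⁴ W
In dBm: 10 log₁₀(6.38×10⁻¹⁴ / 10⁻³) = −102.0 dBm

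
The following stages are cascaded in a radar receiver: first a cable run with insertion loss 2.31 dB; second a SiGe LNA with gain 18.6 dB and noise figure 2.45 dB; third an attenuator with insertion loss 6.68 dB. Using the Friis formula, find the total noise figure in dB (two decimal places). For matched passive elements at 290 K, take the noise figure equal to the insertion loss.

Convert to linear (a loss of L dB is a gain of −L dB): F_i = 10^(NF_i/10), G_i = 10^(G_i,dB/10)
  Stage 1: F_1 = 10^(2.31/10) = 1.702, G_1 = 10^(−2.31/10) = 0.5875
  Stage 2: F_2 = 10^(2.45/10) = 1.758, G_2 = 10^(18.6/10) = 72.44
  Stage 3: F_3 = 10^(6.68/10) = 4.656, G_3 = 10^(−6.68/10) = 0.2148
Friis cascade:
  F = 1.702 + (1.758 − 1)/0.5875 + (4.656 − 1)/42.56 = 3.078
NF = 10 log₁₀(3.078) = 4.88 dB

4.88 dB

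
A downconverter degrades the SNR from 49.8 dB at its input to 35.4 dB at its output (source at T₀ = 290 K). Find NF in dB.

NF (dB) = SNR_in(dB) − SNR_out(dB) when the source is at T₀
NF = 49.8 − 35.4 = 14.4 dB

14.4 dB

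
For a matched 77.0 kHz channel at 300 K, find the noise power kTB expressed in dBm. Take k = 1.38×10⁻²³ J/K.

P_n = kTB = 1.38×10⁻²³ × 300 × 7.70×10⁴ = 3.19×10⁻¹⁶ W
In dBm: 10 log₁₀(3.19×10⁻¹⁶ / 10⁻³) = −125.0 dBm

−125.0 dBm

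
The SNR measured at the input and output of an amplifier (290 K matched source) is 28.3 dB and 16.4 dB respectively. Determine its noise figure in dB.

11.9 dB

NF (dB) = SNR_in(dB) − SNR_out(dB) when the source is at T₀
NF = 28.3 − 16.4 = 11.9 dB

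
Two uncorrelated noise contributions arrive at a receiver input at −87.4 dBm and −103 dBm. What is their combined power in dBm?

Convert to linear, add, convert back:
P₁ = 1.82×10⁻¹² W, P₂ = 5.01×10⁻¹⁴ W
P_tot = 1.87×10⁻¹² W → 10 log₁₀(P_tot / 10⁻³) = −87.3 dBm

−87.3 dBm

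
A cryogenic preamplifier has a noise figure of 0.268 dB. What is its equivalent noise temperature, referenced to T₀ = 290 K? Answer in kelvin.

18.5 K

F = 10^(0.268/10) = 1.06365
T_e = (F − 1)·T₀ = (1.06365 − 1) × 290 = 18.5 K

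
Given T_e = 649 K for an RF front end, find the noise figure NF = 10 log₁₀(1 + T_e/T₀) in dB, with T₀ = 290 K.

F = 1 + T_e/T₀ = 1 + 649/290 = 3.23793
NF = 10 log₁₀(3.23793) = 5.10 dB

5.10 dB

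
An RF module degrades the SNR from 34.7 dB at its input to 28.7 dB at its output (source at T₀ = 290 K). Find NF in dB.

NF (dB) = SNR_in(dB) − SNR_out(dB) when the source is at T₀
NF = 34.7 − 28.7 = 6.0 dB

6.0 dB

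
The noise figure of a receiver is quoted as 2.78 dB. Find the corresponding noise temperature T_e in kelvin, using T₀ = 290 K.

F = 10^(2.78/10) = 1.89671
T_e = (F − 1)·T₀ = (1.89671 − 1) × 290 = 260 K

260 K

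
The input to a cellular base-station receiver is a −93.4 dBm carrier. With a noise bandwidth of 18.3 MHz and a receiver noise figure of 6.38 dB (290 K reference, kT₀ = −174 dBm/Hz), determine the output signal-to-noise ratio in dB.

1.6 dB

Noise floor: N = −174 + 10 log₁₀(B) + NF
10 log₁₀(1.83×10⁷) = 72.62 dB
N = −174 + 72.62 + 6.38 = −95.00 dBm
SNR = P_sig − N = −93.4 − (−95.00) = 1.60 dB → 1.6 dB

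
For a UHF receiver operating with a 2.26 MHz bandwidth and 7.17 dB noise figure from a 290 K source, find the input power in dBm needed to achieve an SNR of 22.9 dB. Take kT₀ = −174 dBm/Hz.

Sensitivity = −174 + 10 log₁₀(B) + NF + SNR_min
= −174 + 63.54 + 7.17 + 22.9
= −80.39 dBm → −80.4 dBm

−80.4 dBm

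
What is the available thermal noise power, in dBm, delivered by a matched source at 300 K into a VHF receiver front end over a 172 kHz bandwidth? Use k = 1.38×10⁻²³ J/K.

−121.5 dBm

P_n = kTB = 1.38×10⁻²³ × 300 × 1.72×10⁵ = 7.12×10⁻¹⁶ W
In dBm: 10 log₁₀(7.12×10⁻¹⁶ / 10⁻³) = −121.5 dBm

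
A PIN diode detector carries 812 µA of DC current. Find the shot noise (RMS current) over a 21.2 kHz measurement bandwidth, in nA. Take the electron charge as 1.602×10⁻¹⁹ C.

2.35 nA

I_n = √(2qI·B)
2qI·B = 2 × 1.602×10⁻¹⁹ × 8.12×10⁻⁴ × 2.12×10⁴ = 5.52×10⁻¹⁸ A²
I_n = √(5.52×10⁻¹⁸) = 2.35×10⁻⁹ A = 2.35 nA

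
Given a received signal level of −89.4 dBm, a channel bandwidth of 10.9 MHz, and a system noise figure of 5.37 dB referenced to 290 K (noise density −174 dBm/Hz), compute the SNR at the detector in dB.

8.9 dB

Noise floor: N = −174 + 10 log₁₀(B) + NF
10 log₁₀(1.09×10⁷) = 70.37 dB
N = −174 + 70.37 + 5.37 = −98.26 dBm
SNR = P_sig − N = −89.4 − (−98.26) = 8.86 dB → 8.9 dB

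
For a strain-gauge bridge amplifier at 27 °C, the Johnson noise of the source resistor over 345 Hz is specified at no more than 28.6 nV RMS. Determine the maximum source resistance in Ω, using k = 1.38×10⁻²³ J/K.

143 Ω

T = 27 °C + 273.15 = 300.15 K
Johnson–Nyquist: V_n = √(4kTRB) ⇒ R = V_n² / (4kTB)
4kTB = 4 × 1.38×10⁻²³ × 300.15 × 3.45×10² = 5.72×10⁻¹⁸
R = (2.86×10⁻⁸)² / 5.72×10⁻¹⁸ = 1.43×10² Ω = 143 Ω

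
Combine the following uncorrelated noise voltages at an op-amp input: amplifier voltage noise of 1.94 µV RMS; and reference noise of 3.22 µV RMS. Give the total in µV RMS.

Uncorrelated sources add in power (mean-square): V_tot = √(ΣV_i²)
V_tot = √[(1.94×10⁻⁶)² + (3.22×10⁻⁶)²] = 3.76×10⁻⁶ V = 3.76 µV

3.76 µV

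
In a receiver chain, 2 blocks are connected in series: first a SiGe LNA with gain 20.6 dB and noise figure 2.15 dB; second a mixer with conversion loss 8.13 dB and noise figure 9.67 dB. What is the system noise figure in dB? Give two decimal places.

2.34 dB

Convert to linear (a loss of L dB is a gain of −L dB): F_i = 10^(NF_i/10), G_i = 10^(G_i,dB/10)
  Stage 1: F_1 = 10^(2.15/10) = 1.641, G_1 = 10^(20.6/10) = 114.8
  Stage 2: F_2 = 10^(9.67/10) = 9.268, G_2 = 10^(−8.13/10) = 0.1538
Friis cascade:
  F = 1.641 + (9.268 − 1)/114.8 = 1.713
NF = 10 log₁₀(1.713) = 2.34 dB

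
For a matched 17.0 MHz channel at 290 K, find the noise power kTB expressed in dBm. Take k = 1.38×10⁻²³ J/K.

P_n = kTB = 1.38×10⁻²³ × 290 × 1.70×10⁷ = 6.80×10⁻¹⁴ W
In dBm: 10 log₁₀(6.80×10⁻¹⁴ / 10⁻³) = −101.7 dBm

−101.7 dBm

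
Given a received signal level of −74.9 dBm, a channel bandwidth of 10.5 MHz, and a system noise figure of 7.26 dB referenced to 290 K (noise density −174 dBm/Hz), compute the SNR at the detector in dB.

Noise floor: N = −174 + 10 log₁₀(B) + NF
10 log₁₀(1.05×10⁷) = 70.21 dB
N = −174 + 70.21 + 7.26 = −96.53 dBm
SNR = P_sig − N = −74.9 − (−96.53) = 21.63 dB → 21.6 dB

21.6 dB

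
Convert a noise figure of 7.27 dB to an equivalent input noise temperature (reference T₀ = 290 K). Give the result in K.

1257 K

F = 10^(7.27/10) = 5.33335
T_e = (F − 1)·T₀ = (5.33335 − 1) × 290 = 1257 K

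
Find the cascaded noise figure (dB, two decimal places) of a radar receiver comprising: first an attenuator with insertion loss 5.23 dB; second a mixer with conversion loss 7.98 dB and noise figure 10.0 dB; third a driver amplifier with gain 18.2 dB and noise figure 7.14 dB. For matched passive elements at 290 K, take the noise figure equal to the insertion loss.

Convert to linear (a loss of L dB is a gain of −L dB): F_i = 10^(NF_i/10), G_i = 10^(G_i,dB/10)
  Stage 1: F_1 = 10^(5.23/10) = 3.334, G_1 = 10^(−5.23/10) = 0.2999
  Stage 2: F_2 = 10^(10.0/10) = 10.00, G_2 = 10^(−7.98/10) = 0.1592
  Stage 3: F_3 = 10^(7.14/10) = 5.176, G_3 = 10^(18.2/10) = 66.07
Friis cascade:
  F = 3.334 + (10.00 − 1)/0.2999 + (5.176 − 1)/0.04775 = 120.8
NF = 10 log₁₀(120.8) = 20.82 dB

20.82 dB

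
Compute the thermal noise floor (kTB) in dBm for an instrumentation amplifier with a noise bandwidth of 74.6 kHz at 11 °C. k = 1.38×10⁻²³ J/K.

T = 11 °C + 273.15 = 284.15 K
P_n = kTB = 1.38×10⁻²³ × 284.15 × 7.46×10⁴ = 2.93×10⁻¹⁶ W
In dBm: 10 log₁₀(2.93×10⁻¹⁶ / 10⁻³) = −125.3 dBm

−125.3 dBm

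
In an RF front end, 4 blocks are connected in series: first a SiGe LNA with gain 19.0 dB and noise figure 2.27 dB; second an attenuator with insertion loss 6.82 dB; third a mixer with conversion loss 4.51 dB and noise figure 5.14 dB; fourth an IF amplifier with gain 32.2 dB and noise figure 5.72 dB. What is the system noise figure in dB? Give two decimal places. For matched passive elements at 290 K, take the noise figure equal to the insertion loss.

3.69 dB

Convert to linear (a loss of L dB is a gain of −L dB): F_i = 10^(NF_i/10), G_i = 10^(G_i,dB/10)
  Stage 1: F_1 = 10^(2.27/10) = 1.687, G_1 = 10^(19.0/10) = 79.43
  Stage 2: F_2 = 10^(6.82/10) = 4.808, G_2 = 10^(−6.82/10) = 0.2080
  Stage 3: F_3 = 10^(5.14/10) = 3.266, G_3 = 10^(−4.51/10) = 0.3540
  Stage 4: F_4 = 10^(5.72/10) = 3.733, G_4 = 10^(32.2/10) = 1660
Friis cascade:
  F = 1.687 + (4.808 − 1)/79.43 + (3.266 − 1)/16.52 + (3.733 − 1)/5.848 = 2.339
NF = 10 log₁₀(2.339) = 3.69 dB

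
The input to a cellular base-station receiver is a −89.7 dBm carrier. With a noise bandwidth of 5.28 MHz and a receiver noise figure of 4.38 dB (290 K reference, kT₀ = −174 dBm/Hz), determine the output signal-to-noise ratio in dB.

12.7 dB

Noise floor: N = −174 + 10 log₁₀(B) + NF
10 log₁₀(5.28×10⁶) = 67.23 dB
N = −174 + 67.23 + 4.38 = −102.39 dBm
SNR = P_sig − N = −89.7 − (−102.39) = 12.69 dB → 12.7 dB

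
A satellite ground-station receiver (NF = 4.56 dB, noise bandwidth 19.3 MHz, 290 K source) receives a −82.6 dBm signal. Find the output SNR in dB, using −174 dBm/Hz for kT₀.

14.0 dB

Noise floor: N = −174 + 10 log₁₀(B) + NF
10 log₁₀(1.93×10⁷) = 72.86 dB
N = −174 + 72.86 + 4.56 = −96.58 dBm
SNR = P_sig − N = −82.6 − (−96.58) = 13.98 dB → 14.0 dB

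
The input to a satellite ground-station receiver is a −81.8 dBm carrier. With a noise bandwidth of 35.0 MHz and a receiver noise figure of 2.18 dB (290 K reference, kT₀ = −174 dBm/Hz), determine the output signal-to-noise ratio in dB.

14.6 dB

Noise floor: N = −174 + 10 log₁₀(B) + NF
10 log₁₀(3.50×10⁷) = 75.44 dB
N = −174 + 75.44 + 2.18 = −96.38 dBm
SNR = P_sig − N = −81.8 − (−96.38) = 14.58 dB → 14.6 dB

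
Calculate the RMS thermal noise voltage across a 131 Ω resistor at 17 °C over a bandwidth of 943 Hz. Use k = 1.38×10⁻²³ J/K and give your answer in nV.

44.5 nV

T = 17 °C + 273.15 = 290.15 K
V_n = √(4kTRB)
4kTRB = 4 × 1.38×10⁻²³ × 290.15 × 1.31×10² × 9.43×10² = 1.98×10⁻¹⁵ V²
V_n = √(1.98×10⁻¹⁵) = 4.45×10⁻⁸ V = 44.5 nV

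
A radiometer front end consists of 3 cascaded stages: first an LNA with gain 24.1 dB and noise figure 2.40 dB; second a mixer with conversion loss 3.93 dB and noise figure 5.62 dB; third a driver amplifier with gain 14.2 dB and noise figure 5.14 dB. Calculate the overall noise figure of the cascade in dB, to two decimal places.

Convert to linear (a loss of L dB is a gain of −L dB): F_i = 10^(NF_i/10), G_i = 10^(G_i,dB/10)
  Stage 1: F_1 = 10^(2.40/10) = 1.738, G_1 = 10^(24.1/10) = 257.0
  Stage 2: F_2 = 10^(5.62/10) = 3.648, G_2 = 10^(−3.93/10) = 0.4046
  Stage 3: F_3 = 10^(5.14/10) = 3.266, G_3 = 10^(14.2/10) = 26.30
Friis cascade:
  F = 1.738 + (3.648 − 1)/257.0 + (3.266 − 1)/104.0 = 1.770
NF = 10 log₁₀(1.770) = 2.48 dB

2.48 dB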